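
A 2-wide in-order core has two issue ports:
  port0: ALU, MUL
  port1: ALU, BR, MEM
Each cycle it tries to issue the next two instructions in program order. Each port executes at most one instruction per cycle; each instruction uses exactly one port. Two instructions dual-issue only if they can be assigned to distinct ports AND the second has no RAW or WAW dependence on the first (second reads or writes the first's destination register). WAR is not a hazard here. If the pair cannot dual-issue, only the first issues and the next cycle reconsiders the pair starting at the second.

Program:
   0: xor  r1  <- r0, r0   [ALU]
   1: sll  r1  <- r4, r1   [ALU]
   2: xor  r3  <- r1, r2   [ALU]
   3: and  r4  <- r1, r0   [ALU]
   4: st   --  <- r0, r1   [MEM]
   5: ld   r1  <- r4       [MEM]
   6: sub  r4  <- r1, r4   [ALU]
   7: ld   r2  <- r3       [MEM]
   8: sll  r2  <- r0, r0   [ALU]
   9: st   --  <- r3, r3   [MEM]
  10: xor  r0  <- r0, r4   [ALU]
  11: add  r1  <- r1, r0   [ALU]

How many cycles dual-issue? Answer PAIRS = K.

#0 head=0: xor i0 RAW+WAW r1
#1 head=1: sll i1 RAW r1
#2 head=2: xor;and i2&i3 dual
#3 head=4: st i4 no-port MEM/MEM
#4 head=5: ld i5 RAW r1
#5 head=6: sub;ld i6&i7 dual
#6 head=8: sll;st i8&i9 dual
#7 head=10: xor i10 RAW r0
#8 head=11: add i11 tail

PAIRS = 3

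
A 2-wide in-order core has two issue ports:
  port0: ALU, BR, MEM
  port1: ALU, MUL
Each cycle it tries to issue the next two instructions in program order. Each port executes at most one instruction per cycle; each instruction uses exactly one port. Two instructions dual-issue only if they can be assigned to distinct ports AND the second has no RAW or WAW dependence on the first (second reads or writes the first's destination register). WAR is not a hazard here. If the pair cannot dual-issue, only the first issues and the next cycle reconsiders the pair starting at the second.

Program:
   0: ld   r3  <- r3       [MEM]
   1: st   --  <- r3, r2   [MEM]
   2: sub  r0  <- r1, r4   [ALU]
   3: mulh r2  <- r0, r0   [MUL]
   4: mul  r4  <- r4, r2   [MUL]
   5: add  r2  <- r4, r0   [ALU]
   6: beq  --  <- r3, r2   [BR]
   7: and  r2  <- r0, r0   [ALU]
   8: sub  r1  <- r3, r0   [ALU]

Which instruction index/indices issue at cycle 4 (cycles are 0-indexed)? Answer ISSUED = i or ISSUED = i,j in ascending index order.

ISSUED = 5

c0: i0 ld.MEM  no-port MEM/MEM
c1: i1&i2 st.MEM sub.ALU  2-wide
c2: i3 mulh.MUL  no-port MUL/MUL
c3: i4 mul.MUL  RAW r4
c4: i5 add.ALU  RAW r2
c5: i6&i7 beq.BR and.ALU  2-wide
c6: i8 sub.ALU  tail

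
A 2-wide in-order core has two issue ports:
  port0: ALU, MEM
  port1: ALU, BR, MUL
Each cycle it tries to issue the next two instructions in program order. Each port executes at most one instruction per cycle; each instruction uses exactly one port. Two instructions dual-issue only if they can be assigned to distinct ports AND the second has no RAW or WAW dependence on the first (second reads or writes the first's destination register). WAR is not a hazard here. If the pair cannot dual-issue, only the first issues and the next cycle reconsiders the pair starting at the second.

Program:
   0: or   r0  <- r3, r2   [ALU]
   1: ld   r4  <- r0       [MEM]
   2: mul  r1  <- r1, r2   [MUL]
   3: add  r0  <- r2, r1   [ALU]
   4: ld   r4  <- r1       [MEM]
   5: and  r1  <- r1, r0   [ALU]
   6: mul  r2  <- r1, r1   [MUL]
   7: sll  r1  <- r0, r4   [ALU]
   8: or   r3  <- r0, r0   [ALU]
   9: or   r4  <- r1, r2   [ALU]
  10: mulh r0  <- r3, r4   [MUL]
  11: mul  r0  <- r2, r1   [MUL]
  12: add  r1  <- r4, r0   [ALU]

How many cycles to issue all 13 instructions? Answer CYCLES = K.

CYCLES = 9

[0] i0  or  -- RAW r0
[1] i1&i2  ld+mul  -- dual
[2] i3&i4  add+ld  -- dual
[3] i5  and  -- RAW r1
[4] i6&i7  mul+sll  -- dual
[5] i8&i9  or+or  -- dual
[6] i10  mulh  -- no-port MUL/MUL
[7] i11  mul  -- RAW r0
[8] i12  add  -- tail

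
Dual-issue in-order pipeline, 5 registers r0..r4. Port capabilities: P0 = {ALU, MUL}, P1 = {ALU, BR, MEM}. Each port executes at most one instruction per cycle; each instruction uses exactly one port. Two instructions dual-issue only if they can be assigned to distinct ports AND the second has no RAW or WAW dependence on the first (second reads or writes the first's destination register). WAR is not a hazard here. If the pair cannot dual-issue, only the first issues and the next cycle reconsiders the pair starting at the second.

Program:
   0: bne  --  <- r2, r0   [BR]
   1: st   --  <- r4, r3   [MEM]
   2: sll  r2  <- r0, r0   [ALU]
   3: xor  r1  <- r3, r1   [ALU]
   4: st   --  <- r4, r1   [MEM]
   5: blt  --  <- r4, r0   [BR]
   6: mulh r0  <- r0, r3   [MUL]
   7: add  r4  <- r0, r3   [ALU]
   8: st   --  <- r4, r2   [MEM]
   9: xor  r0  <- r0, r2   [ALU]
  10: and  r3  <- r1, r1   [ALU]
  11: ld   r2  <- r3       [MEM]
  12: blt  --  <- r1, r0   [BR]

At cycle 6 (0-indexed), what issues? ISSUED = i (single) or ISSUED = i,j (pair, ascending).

c0: i0 bne.BR  no-port BR/MEM
c1: i1&i2 st.MEM;sll.ALU  pair
c2: i3 xor.ALU  RAW r1
c3: i4 st.MEM  no-port MEM/BR
c4: i5&i6 blt.BR;mulh.MUL  pair
c5: i7 add.ALU  RAW r4
c6: i8&i9 st.MEM;xor.ALU  pair
c7: i10 and.ALU  RAW r3
c8: i11 ld.MEM  no-port MEM/BR
c9: i12 blt.BR  tail

ISSUED = 8,9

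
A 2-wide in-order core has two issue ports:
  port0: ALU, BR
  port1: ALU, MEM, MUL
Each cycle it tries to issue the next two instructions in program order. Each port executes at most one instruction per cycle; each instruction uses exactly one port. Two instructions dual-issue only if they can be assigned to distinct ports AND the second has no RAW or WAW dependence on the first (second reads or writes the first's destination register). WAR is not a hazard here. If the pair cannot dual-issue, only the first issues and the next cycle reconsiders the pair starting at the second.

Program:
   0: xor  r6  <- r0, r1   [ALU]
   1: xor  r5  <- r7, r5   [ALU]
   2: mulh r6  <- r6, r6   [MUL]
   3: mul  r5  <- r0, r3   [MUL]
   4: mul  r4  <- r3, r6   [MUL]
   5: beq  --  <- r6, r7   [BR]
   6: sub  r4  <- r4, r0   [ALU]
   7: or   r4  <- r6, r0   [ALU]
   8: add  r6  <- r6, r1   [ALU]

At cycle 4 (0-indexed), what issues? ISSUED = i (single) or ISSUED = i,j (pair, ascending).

ISSUED = 6

c0: i0/i1 xor.ALU xor.ALU  2-wide
c1: i2 mulh.MUL  no-port MUL/MUL
c2: i3 mul.MUL  no-port MUL/MUL
c3: i4/i5 mul.MUL beq.BR  2-wide
c4: i6 sub.ALU  WAW r4
c5: i7/i8 or.ALU add.ALU  2-wide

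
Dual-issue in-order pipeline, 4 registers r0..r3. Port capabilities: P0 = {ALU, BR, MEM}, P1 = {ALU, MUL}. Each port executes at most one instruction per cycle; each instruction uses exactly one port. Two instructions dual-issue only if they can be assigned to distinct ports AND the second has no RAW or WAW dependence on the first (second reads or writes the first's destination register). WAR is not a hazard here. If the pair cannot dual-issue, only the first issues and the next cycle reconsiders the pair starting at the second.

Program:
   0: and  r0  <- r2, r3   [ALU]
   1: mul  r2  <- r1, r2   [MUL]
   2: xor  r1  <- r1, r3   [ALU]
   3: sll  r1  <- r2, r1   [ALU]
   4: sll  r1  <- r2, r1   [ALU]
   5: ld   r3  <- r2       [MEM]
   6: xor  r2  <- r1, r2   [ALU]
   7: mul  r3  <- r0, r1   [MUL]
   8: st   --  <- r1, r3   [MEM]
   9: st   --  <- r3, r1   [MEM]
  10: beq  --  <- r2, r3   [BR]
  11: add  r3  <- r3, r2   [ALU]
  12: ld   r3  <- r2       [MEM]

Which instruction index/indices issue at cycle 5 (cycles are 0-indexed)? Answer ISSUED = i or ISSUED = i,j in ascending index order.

ISSUED = 8

c0: i0,i1 and.ALU;mul.MUL  dual
c1: i2 xor.ALU  RAW+WAW r1
c2: i3 sll.ALU  RAW+WAW r1
c3: i4,i5 sll.ALU;ld.MEM  dual
c4: i6,i7 xor.ALU;mul.MUL  dual
c5: i8 st.MEM  no-port MEM/MEM
c6: i9 st.MEM  no-port MEM/BR
c7: i10,i11 beq.BR;add.ALU  dual
c8: i12 ld.MEM  tail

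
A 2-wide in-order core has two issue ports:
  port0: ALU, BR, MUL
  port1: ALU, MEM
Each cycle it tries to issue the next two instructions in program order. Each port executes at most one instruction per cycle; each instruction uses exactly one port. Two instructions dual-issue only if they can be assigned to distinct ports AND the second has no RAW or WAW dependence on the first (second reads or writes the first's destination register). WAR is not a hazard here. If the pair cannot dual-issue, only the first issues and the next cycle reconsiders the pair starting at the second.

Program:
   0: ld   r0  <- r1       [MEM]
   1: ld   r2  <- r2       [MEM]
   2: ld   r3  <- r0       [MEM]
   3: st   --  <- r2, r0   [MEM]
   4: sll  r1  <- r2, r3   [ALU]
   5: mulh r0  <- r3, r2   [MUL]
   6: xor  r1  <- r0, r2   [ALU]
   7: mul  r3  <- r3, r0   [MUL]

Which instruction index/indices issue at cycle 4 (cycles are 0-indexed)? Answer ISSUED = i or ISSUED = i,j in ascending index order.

ISSUED = 5

#0 head=0: ld.MEM i0 no-port MEM/MEM
#1 head=1: ld.MEM i1 no-port MEM/MEM
#2 head=2: ld.MEM i2 no-port MEM/MEM
#3 head=3: st.MEM/sll.ALU i3+i4 pair
#4 head=5: mulh.MUL i5 RAW r0
#5 head=6: xor.ALU/mul.MUL i6+i7 pair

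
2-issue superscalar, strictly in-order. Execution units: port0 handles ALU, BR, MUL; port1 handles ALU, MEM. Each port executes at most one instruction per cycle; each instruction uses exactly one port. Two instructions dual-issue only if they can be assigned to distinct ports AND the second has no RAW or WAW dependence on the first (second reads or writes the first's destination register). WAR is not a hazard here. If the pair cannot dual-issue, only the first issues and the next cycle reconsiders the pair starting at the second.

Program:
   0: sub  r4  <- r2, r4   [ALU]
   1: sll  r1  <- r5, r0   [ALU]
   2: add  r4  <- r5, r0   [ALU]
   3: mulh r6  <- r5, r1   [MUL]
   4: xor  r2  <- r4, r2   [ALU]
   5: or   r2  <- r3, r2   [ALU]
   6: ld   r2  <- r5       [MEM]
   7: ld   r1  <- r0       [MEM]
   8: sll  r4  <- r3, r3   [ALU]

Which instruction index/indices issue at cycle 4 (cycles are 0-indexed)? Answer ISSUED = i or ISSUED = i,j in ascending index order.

ISSUED = 6

c0: i0&i1 sub.ALU+sll.ALU  pair
c1: i2&i3 add.ALU+mulh.MUL  pair
c2: i4 xor.ALU  RAW+WAW r2
c3: i5 or.ALU  WAW r2
c4: i6 ld.MEM  no-port MEM/MEM
c5: i7&i8 ld.MEM+sll.ALU  pair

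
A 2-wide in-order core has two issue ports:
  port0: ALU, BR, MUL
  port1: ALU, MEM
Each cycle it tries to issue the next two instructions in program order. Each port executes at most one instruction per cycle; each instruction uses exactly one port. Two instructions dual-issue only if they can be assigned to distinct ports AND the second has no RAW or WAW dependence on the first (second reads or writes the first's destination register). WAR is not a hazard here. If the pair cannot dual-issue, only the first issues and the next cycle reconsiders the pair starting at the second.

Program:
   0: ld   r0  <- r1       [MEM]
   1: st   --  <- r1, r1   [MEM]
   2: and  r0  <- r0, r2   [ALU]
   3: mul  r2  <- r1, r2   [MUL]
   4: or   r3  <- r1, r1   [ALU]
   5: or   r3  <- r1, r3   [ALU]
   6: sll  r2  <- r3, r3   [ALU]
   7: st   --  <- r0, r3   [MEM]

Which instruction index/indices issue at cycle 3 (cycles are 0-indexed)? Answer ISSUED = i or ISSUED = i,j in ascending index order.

ISSUED = 5

  cy0 -> i0 (ld) no-port MEM/MEM
  cy1 -> i1&i2 (st/and) dual
  cy2 -> i3&i4 (mul/or) dual
  cy3 -> i5 (or) RAW r3
  cy4 -> i6&i7 (sll/st) dual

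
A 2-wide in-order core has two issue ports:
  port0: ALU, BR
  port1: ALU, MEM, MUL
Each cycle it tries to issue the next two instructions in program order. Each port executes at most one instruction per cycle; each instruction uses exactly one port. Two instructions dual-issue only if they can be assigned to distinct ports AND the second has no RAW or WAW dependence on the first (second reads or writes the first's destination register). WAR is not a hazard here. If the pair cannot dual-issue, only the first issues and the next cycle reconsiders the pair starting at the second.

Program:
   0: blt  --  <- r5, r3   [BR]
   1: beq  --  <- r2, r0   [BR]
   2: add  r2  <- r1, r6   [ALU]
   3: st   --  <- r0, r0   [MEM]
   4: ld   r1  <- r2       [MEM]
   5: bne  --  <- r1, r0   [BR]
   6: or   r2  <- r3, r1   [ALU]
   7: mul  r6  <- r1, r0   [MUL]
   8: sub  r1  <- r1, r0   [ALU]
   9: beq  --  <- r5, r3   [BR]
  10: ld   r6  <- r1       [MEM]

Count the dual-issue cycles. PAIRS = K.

  cy0 -> i0 (blt.BR) no-port BR/BR
  cy1 -> i1,i2 (beq.BR/add.ALU) dual
  cy2 -> i3 (st.MEM) no-port MEM/MEM
  cy3 -> i4 (ld.MEM) RAW r1
  cy4 -> i5,i6 (bne.BR/or.ALU) dual
  cy5 -> i7,i8 (mul.MUL/sub.ALU) dual
  cy6 -> i9,i10 (beq.BR/ld.MEM) dual

PAIRS = 4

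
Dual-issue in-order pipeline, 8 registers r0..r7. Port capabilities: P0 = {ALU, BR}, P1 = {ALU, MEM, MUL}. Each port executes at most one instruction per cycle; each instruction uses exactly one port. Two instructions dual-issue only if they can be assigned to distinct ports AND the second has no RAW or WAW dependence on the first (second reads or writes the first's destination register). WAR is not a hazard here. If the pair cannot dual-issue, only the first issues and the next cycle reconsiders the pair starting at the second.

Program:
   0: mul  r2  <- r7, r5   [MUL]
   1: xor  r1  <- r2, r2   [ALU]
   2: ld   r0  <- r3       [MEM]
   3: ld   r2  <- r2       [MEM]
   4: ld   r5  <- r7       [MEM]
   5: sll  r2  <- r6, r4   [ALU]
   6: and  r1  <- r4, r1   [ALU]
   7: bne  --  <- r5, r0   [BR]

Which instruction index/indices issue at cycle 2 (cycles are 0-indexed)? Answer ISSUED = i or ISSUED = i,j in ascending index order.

ISSUED = 3

[0] i0  mul  -- RAW r2
[1] i1/i2  xor+ld  -- pair
[2] i3  ld  -- no-port MEM/MEM
[3] i4/i5  ld+sll  -- pair
[4] i6/i7  and+bne  -- pair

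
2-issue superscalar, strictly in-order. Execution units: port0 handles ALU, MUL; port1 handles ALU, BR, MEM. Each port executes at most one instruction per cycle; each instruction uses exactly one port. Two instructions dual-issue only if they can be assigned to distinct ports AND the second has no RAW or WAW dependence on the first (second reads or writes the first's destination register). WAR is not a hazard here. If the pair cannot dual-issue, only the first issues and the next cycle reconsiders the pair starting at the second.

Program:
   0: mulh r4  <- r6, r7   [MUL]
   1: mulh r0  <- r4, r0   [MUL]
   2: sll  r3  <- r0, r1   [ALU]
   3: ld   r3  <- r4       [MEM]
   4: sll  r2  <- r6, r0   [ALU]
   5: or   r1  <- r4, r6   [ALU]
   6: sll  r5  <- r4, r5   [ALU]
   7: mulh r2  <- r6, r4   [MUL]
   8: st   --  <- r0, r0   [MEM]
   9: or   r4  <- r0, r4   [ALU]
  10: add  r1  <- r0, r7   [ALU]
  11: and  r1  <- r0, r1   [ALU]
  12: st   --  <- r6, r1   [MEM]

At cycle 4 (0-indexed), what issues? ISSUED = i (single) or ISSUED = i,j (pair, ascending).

  cy0 -> i0 (mulh.MUL) no-port MUL/MUL
  cy1 -> i1 (mulh.MUL) RAW r0
  cy2 -> i2 (sll.ALU) WAW r3
  cy3 -> i3,i4 (ld.MEM+sll.ALU) dual
  cy4 -> i5,i6 (or.ALU+sll.ALU) dual
  cy5 -> i7,i8 (mulh.MUL+st.MEM) dual
  cy6 -> i9,i10 (or.ALU+add.ALU) dual
  cy7 -> i11 (and.ALU) RAW r1
  cy8 -> i12 (st.MEM) tail

ISSUED = 5,6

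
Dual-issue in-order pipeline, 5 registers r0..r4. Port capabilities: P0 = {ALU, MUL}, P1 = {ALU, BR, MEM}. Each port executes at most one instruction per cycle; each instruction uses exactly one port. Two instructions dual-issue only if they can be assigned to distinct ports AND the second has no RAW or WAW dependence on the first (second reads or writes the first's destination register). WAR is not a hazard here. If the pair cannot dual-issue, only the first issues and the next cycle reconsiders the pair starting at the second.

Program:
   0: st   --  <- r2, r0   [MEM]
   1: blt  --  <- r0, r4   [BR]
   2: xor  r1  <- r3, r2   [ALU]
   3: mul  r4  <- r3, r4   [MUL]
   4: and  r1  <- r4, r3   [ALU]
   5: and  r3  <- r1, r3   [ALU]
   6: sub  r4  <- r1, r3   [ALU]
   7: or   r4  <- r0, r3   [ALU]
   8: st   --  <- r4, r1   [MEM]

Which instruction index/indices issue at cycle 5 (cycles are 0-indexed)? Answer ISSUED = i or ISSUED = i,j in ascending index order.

c0: i0 st.MEM  no-port MEM/BR
c1: i1,i2 blt.BR xor.ALU  2-wide
c2: i3 mul.MUL  RAW r4
c3: i4 and.ALU  RAW r1
c4: i5 and.ALU  RAW r3
c5: i6 sub.ALU  WAW r4
c6: i7 or.ALU  RAW r4
c7: i8 st.MEM  tail

ISSUED = 6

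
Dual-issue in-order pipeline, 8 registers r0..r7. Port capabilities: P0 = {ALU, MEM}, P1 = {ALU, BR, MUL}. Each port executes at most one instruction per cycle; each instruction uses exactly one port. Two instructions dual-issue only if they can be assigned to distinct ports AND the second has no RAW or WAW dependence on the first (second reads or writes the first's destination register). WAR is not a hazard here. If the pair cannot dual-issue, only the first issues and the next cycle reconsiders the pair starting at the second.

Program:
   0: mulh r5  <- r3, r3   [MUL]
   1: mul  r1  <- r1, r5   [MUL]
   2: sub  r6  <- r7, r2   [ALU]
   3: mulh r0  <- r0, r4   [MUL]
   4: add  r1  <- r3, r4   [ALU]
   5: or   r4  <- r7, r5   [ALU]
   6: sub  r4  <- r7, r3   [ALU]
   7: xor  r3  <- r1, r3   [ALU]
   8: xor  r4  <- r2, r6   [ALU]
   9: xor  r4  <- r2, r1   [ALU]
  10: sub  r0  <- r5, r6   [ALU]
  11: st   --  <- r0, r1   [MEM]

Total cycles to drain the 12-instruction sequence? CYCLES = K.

CYCLES = 8

  cy0 -> i0 (mulh) no-port MUL/MUL
  cy1 -> i1&i2 (mul/sub) dual
  cy2 -> i3&i4 (mulh/add) dual
  cy3 -> i5 (or) WAW r4
  cy4 -> i6&i7 (sub/xor) dual
  cy5 -> i8 (xor) WAW r4
  cy6 -> i9&i10 (xor/sub) dual
  cy7 -> i11 (st) tail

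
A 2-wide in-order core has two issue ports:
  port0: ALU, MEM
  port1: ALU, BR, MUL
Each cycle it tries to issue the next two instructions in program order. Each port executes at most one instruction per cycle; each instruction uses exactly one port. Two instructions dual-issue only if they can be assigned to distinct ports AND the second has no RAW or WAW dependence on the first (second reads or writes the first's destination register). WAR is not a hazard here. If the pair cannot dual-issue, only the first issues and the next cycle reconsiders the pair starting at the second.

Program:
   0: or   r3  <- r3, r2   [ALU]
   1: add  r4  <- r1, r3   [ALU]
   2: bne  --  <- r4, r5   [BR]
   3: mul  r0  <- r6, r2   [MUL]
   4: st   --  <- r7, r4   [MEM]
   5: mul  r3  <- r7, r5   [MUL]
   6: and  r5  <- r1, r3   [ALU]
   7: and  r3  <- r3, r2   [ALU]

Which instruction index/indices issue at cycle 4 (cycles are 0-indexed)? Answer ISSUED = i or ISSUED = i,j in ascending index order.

t=0 i0:or ; RAW r3
t=1 i1:add ; RAW r4
t=2 i2:bne ; no-port BR/MUL
t=3 i3&i4:mul+st ; dual
t=4 i5:mul ; RAW r3
t=5 i6&i7:and+and ; dual

ISSUED = 5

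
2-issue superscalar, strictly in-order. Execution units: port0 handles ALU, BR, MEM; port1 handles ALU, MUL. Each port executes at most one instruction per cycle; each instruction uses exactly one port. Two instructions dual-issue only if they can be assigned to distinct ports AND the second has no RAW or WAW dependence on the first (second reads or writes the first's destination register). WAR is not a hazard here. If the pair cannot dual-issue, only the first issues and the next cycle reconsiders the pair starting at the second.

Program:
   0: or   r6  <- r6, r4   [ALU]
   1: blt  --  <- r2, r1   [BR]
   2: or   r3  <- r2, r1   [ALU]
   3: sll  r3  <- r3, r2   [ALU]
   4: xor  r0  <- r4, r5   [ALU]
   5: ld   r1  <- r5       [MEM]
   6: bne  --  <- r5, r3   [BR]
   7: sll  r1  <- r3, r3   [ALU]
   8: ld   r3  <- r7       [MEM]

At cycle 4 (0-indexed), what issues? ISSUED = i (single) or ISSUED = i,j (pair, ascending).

ISSUED = 6,7

  cy0 -> i0&i1 (or blt) pair
  cy1 -> i2 (or) RAW+WAW r3
  cy2 -> i3&i4 (sll xor) pair
  cy3 -> i5 (ld) no-port MEM/BR
  cy4 -> i6&i7 (bne sll) pair
  cy5 -> i8 (ld) tail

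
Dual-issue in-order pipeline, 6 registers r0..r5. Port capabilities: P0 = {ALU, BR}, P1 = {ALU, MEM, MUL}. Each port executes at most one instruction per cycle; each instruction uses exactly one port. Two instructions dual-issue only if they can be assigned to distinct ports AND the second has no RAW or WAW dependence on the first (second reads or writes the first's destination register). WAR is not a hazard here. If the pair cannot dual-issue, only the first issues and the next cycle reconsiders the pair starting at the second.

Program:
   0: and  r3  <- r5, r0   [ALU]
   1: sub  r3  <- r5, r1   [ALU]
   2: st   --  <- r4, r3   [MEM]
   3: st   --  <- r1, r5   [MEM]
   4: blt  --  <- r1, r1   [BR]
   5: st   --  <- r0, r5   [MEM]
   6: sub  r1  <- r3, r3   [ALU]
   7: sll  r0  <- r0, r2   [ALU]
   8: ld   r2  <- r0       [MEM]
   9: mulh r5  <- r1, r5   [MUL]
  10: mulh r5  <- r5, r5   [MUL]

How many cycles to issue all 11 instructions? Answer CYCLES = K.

CYCLES = 9

t=0 i0:and.ALU ; WAW r3
t=1 i1:sub.ALU ; RAW r3
t=2 i2:st.MEM ; no-port MEM/MEM
t=3 i3+i4:st.MEM/blt.BR ; 2-wide
t=4 i5+i6:st.MEM/sub.ALU ; 2-wide
t=5 i7:sll.ALU ; RAW r0
t=6 i8:ld.MEM ; no-port MEM/MUL
t=7 i9:mulh.MUL ; no-port MUL/MUL
t=8 i10:mulh.MUL ; tail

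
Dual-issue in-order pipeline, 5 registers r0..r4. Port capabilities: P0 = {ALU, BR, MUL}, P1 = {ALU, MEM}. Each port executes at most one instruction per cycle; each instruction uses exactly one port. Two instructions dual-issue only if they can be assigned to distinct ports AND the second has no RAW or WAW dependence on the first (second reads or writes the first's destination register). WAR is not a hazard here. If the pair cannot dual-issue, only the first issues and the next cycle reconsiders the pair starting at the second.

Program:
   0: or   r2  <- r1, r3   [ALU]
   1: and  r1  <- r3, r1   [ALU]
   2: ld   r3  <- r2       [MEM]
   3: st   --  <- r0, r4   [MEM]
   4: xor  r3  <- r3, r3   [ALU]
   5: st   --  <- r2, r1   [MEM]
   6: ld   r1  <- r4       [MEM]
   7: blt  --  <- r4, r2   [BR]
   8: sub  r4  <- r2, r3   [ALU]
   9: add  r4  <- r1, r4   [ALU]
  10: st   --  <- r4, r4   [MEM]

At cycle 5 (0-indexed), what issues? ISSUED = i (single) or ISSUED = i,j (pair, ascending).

ISSUED = 8

0. or.ALU/and.ALU @i0&i1  | dual
1. ld.MEM @i2  | no-port MEM/MEM
2. st.MEM/xor.ALU @i3&i4  | dual
3. st.MEM @i5  | no-port MEM/MEM
4. ld.MEM/blt.BR @i6&i7  | dual
5. sub.ALU @i8  | RAW+WAW r4
6. add.ALU @i9  | RAW r4
7. st.MEM @i10  | tail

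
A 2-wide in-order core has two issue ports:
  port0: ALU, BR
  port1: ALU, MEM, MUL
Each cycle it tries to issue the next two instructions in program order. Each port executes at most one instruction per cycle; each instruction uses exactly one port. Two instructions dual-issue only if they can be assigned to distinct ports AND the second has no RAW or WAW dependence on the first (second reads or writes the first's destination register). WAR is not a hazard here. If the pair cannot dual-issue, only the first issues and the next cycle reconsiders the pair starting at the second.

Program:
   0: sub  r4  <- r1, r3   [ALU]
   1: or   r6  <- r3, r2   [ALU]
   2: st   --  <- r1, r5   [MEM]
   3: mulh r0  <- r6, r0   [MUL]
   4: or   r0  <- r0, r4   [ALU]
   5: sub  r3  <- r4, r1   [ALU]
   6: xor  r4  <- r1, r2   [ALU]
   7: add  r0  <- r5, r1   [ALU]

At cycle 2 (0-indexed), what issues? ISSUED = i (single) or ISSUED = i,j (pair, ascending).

ISSUED = 3

c0: i0,i1 sub.ALU;or.ALU  pair
c1: i2 st.MEM  no-port MEM/MUL
c2: i3 mulh.MUL  RAW+WAW r0
c3: i4,i5 or.ALU;sub.ALU  pair
c4: i6,i7 xor.ALU;add.ALU  pair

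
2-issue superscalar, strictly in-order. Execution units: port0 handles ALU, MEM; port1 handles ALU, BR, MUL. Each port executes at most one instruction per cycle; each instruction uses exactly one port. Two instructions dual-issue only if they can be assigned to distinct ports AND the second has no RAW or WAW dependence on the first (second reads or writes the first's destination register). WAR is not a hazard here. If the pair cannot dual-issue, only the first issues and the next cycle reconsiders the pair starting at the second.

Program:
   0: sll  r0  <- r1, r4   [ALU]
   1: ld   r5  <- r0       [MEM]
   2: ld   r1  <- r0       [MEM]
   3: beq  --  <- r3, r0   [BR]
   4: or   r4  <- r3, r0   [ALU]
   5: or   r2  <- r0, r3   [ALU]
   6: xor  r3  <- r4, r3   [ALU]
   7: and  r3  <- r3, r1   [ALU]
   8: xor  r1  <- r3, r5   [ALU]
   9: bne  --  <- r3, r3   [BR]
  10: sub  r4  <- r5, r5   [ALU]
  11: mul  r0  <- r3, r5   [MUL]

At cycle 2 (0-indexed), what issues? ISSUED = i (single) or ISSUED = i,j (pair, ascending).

c0: i0 sll  RAW r0
c1: i1 ld  no-port MEM/MEM
c2: i2+i3 ld;beq  dual
c3: i4+i5 or;or  dual
c4: i6 xor  RAW+WAW r3
c5: i7 and  RAW r3
c6: i8+i9 xor;bne  dual
c7: i10+i11 sub;mul  dual

ISSUED = 2,3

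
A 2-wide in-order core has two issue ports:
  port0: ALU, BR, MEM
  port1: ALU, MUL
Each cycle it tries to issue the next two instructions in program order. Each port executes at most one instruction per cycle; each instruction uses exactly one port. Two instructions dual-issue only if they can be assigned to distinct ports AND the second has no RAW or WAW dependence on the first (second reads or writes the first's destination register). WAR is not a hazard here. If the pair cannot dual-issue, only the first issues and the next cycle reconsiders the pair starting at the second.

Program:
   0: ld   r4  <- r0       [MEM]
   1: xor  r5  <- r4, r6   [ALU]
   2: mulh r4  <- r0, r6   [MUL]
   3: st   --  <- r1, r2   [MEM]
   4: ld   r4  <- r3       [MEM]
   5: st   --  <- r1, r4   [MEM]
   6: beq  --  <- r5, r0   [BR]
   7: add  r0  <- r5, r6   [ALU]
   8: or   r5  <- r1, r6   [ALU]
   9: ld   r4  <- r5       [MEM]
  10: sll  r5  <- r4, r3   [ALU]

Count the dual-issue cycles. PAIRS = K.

c0: i0 ld  RAW r4
c1: i1&i2 xor mulh  dual
c2: i3 st  no-port MEM/MEM
c3: i4 ld  no-port MEM/MEM
c4: i5 st  no-port MEM/BR
c5: i6&i7 beq add  dual
c6: i8 or  RAW r5
c7: i9 ld  RAW r4
c8: i10 sll  tail

PAIRS = 2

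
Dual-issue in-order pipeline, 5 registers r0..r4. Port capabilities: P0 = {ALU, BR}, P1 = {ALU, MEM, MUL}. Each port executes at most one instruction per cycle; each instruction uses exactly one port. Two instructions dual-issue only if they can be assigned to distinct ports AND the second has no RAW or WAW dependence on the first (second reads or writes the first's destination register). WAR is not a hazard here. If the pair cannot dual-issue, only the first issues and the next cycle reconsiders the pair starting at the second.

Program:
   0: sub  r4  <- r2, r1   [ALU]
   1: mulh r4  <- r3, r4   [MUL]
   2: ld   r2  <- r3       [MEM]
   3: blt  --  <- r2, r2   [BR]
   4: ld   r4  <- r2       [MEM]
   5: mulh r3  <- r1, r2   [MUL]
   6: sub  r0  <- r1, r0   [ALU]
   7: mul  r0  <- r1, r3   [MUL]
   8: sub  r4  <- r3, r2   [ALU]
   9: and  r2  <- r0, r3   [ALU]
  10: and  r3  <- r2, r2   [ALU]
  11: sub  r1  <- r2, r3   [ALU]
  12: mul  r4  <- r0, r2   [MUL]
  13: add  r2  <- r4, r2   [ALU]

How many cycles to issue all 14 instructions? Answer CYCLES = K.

c0: i0 sub.ALU  RAW+WAW r4
c1: i1 mulh.MUL  no-port MUL/MEM
c2: i2 ld.MEM  RAW r2
c3: i3&i4 blt.BR+ld.MEM  2-wide
c4: i5&i6 mulh.MUL+sub.ALU  2-wide
c5: i7&i8 mul.MUL+sub.ALU  2-wide
c6: i9 and.ALU  RAW r2
c7: i10 and.ALU  RAW r3
c8: i11&i12 sub.ALU+mul.MUL  2-wide
c9: i13 add.ALU  tail

CYCLES = 10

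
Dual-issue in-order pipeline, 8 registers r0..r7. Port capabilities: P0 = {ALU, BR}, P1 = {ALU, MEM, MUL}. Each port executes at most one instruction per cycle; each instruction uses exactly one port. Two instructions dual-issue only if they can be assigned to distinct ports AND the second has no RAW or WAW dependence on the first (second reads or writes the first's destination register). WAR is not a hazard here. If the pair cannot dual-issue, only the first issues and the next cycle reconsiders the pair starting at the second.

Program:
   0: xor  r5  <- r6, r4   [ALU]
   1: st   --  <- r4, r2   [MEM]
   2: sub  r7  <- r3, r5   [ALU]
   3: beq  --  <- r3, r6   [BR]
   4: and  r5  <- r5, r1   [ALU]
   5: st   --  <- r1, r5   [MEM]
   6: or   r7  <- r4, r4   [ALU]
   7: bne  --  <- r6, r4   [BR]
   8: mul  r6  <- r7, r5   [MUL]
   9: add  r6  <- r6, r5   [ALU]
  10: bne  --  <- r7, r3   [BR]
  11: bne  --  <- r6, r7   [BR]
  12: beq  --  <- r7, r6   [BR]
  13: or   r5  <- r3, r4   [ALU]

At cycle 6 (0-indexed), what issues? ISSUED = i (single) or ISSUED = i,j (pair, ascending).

ISSUED = 11

0. xor.ALU;st.MEM @i0,i1  | 2-wide
1. sub.ALU;beq.BR @i2,i3  | 2-wide
2. and.ALU @i4  | RAW r5
3. st.MEM;or.ALU @i5,i6  | 2-wide
4. bne.BR;mul.MUL @i7,i8  | 2-wide
5. add.ALU;bne.BR @i9,i10  | 2-wide
6. bne.BR @i11  | no-port BR/BR
7. beq.BR;or.ALU @i12,i13  | 2-wide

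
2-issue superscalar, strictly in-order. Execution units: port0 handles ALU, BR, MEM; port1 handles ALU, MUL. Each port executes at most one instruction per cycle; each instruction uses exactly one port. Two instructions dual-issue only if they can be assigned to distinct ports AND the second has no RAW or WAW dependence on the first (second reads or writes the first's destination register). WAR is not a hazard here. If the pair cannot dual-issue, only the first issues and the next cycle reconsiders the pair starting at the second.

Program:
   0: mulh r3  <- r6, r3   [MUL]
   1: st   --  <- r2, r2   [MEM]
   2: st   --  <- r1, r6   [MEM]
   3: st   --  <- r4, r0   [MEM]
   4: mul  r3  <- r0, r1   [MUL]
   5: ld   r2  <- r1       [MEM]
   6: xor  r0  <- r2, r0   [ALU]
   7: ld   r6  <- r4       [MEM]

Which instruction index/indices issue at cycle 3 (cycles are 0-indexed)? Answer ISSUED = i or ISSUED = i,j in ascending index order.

#0 head=0: mulh.MUL+st.MEM i0/i1 pair
#1 head=2: st.MEM i2 no-port MEM/MEM
#2 head=3: st.MEM+mul.MUL i3/i4 pair
#3 head=5: ld.MEM i5 RAW r2
#4 head=6: xor.ALU+ld.MEM i6/i7 pair

ISSUED = 5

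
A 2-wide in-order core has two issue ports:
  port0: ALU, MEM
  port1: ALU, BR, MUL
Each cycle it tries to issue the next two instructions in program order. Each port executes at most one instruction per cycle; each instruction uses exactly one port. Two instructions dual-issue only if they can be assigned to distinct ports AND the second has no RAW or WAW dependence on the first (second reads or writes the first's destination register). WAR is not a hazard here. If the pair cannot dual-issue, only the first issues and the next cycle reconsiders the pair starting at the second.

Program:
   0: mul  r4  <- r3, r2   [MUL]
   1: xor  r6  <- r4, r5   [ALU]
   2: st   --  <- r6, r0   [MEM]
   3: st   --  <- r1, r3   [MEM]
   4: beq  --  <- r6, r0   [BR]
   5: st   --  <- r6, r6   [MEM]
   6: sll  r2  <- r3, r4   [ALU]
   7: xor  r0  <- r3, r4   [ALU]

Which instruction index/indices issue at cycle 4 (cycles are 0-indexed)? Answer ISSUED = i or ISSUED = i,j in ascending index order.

ISSUED = 5,6

  cy0 -> i0 (mul) RAW r4
  cy1 -> i1 (xor) RAW r6
  cy2 -> i2 (st) no-port MEM/MEM
  cy3 -> i3&i4 (st;beq) pair
  cy4 -> i5&i6 (st;sll) pair
  cy5 -> i7 (xor) tail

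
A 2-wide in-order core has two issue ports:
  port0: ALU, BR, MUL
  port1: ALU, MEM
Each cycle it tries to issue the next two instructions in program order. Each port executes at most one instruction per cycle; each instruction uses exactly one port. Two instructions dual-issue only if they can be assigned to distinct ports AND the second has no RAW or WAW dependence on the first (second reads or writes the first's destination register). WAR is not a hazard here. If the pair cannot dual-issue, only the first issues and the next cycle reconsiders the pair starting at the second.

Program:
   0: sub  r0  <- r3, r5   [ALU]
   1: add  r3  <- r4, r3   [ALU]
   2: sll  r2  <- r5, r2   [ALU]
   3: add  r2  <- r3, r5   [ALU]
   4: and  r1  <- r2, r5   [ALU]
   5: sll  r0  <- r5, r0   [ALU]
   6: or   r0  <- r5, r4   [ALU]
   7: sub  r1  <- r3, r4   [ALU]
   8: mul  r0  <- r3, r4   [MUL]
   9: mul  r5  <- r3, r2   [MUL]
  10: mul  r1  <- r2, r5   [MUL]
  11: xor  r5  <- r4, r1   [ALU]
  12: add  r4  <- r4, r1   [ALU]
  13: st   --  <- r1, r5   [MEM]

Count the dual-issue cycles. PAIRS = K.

  cy0 -> i0,i1 (sub/add) pair
  cy1 -> i2 (sll) WAW r2
  cy2 -> i3 (add) RAW r2
  cy3 -> i4,i5 (and/sll) pair
  cy4 -> i6,i7 (or/sub) pair
  cy5 -> i8 (mul) no-port MUL/MUL
  cy6 -> i9 (mul) no-port MUL/MUL
  cy7 -> i10 (mul) RAW r1
  cy8 -> i11,i12 (xor/add) pair
  cy9 -> i13 (st) tail

PAIRS = 4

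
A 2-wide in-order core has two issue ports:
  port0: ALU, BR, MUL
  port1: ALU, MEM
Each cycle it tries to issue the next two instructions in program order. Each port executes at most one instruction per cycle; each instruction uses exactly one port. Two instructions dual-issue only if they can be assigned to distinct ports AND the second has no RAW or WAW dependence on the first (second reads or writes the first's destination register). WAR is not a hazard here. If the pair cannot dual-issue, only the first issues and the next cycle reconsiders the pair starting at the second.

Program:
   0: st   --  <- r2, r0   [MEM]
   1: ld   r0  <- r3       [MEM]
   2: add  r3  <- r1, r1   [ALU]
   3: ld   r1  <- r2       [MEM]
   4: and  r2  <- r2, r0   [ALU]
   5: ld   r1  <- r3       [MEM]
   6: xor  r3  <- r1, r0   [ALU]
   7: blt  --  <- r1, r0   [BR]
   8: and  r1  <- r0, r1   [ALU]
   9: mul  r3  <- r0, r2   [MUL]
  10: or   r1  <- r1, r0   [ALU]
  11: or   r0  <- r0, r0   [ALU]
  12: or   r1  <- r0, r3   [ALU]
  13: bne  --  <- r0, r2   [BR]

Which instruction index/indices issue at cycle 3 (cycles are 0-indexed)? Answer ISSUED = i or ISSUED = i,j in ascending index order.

0. st.MEM @i0  | no-port MEM/MEM
1. ld.MEM+add.ALU @i1/i2  | dual
2. ld.MEM+and.ALU @i3/i4  | dual
3. ld.MEM @i5  | RAW r1
4. xor.ALU+blt.BR @i6/i7  | dual
5. and.ALU+mul.MUL @i8/i9  | dual
6. or.ALU+or.ALU @i10/i11  | dual
7. or.ALU+bne.BR @i12/i13  | dual

ISSUED = 5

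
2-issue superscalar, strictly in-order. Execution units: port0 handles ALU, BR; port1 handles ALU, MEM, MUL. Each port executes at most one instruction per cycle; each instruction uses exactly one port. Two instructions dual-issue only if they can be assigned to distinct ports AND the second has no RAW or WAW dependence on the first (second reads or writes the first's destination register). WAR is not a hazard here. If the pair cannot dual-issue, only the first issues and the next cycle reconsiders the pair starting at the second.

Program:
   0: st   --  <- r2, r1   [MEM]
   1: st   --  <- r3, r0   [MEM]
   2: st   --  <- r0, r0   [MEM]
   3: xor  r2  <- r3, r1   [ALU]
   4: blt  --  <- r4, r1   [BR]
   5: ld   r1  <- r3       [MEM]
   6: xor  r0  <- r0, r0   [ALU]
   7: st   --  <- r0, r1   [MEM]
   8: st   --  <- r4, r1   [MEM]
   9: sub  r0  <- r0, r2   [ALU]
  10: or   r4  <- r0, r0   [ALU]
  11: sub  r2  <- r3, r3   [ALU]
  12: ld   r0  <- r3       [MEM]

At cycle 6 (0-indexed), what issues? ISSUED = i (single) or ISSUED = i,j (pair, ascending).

ISSUED = 8,9

c0: i0 st.MEM  no-port MEM/MEM
c1: i1 st.MEM  no-port MEM/MEM
c2: i2&i3 st.MEM/xor.ALU  dual
c3: i4&i5 blt.BR/ld.MEM  dual
c4: i6 xor.ALU  RAW r0
c5: i7 st.MEM  no-port MEM/MEM
c6: i8&i9 st.MEM/sub.ALU  dual
c7: i10&i11 or.ALU/sub.ALU  dual
c8: i12 ld.MEM  tail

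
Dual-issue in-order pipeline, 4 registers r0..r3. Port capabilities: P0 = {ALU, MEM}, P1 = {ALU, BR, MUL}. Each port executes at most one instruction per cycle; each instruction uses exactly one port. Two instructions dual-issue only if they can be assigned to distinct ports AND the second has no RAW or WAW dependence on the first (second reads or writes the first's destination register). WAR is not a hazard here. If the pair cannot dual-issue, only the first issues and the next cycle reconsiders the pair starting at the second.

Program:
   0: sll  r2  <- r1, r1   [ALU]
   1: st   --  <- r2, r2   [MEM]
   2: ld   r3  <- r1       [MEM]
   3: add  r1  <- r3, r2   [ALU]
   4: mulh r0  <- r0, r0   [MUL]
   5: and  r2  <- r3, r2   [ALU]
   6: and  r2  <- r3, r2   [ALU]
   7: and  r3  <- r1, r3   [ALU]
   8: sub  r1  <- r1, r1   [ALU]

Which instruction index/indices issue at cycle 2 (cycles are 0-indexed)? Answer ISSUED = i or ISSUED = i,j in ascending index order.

ISSUED = 2

0. sll @i0  | RAW r2
1. st @i1  | no-port MEM/MEM
2. ld @i2  | RAW r3
3. add/mulh @i3/i4  | 2-wide
4. and @i5  | RAW+WAW r2
5. and/and @i6/i7  | 2-wide
6. sub @i8  | tail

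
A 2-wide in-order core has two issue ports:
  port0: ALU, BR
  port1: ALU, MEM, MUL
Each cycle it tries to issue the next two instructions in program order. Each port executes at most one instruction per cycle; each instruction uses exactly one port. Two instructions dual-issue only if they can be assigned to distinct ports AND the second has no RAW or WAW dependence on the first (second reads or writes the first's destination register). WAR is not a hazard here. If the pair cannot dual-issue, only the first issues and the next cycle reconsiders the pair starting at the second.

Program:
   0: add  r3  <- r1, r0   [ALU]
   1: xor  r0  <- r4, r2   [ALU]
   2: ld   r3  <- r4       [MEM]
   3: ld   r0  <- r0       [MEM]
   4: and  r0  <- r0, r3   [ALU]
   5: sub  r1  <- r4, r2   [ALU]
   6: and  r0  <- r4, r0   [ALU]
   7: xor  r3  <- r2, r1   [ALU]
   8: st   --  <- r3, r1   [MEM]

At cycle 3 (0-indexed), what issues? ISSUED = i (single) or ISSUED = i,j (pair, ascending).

  cy0 -> i0&i1 (add.ALU+xor.ALU) dual
  cy1 -> i2 (ld.MEM) no-port MEM/MEM
  cy2 -> i3 (ld.MEM) RAW+WAW r0
  cy3 -> i4&i5 (and.ALU+sub.ALU) dual
  cy4 -> i6&i7 (and.ALU+xor.ALU) dual
  cy5 -> i8 (st.MEM) tail

ISSUED = 4,5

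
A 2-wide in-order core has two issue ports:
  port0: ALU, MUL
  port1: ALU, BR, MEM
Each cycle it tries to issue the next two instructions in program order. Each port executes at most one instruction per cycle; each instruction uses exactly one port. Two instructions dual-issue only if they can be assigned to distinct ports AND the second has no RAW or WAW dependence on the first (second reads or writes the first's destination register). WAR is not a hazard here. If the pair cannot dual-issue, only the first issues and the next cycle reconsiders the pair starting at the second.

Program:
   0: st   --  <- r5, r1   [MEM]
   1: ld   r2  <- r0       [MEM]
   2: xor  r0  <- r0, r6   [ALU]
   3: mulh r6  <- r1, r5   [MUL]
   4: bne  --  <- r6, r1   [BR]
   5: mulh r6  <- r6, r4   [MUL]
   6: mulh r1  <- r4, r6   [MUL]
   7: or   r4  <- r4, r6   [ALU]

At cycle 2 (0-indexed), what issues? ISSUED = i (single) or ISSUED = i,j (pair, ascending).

ISSUED = 3

#0 head=0: st.MEM i0 no-port MEM/MEM
#1 head=1: ld.MEM xor.ALU i1+i2 pair
#2 head=3: mulh.MUL i3 RAW r6
#3 head=4: bne.BR mulh.MUL i4+i5 pair
#4 head=6: mulh.MUL or.ALU i6+i7 pair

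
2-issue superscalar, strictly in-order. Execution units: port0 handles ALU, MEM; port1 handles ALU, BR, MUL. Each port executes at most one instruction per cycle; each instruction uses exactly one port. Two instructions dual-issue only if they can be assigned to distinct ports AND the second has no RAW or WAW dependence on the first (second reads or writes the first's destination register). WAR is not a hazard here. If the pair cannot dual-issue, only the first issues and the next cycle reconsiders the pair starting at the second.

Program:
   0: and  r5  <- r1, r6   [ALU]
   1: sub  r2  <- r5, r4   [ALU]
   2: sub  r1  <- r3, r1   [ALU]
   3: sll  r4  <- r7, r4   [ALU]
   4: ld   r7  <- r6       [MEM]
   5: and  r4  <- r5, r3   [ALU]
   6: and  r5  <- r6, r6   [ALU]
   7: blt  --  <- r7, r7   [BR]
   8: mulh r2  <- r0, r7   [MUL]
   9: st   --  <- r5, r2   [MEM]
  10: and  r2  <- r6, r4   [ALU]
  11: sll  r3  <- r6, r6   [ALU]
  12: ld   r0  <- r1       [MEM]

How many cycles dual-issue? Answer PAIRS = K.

0. and @i0  | RAW r5
1. sub+sub @i1&i2  | pair
2. sll+ld @i3&i4  | pair
3. and+and @i5&i6  | pair
4. blt @i7  | no-port BR/MUL
5. mulh @i8  | RAW r2
6. st+and @i9&i10  | pair
7. sll+ld @i11&i12  | pair

PAIRS = 5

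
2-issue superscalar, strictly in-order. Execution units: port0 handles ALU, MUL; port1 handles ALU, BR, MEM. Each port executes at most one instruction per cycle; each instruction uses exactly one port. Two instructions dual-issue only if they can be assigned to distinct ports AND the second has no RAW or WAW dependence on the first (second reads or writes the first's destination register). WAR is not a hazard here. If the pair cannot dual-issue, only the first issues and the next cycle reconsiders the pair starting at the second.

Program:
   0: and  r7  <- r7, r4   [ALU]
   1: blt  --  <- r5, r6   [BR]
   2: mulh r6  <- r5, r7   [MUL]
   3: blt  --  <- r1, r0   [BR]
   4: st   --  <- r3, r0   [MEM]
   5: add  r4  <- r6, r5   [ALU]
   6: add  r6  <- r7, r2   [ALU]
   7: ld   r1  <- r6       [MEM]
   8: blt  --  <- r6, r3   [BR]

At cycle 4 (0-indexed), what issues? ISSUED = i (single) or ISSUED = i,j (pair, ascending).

#0 head=0: and/blt i0+i1 pair
#1 head=2: mulh/blt i2+i3 pair
#2 head=4: st/add i4+i5 pair
#3 head=6: add i6 RAW r6
#4 head=7: ld i7 no-port MEM/BR
#5 head=8: blt i8 tail

ISSUED = 7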